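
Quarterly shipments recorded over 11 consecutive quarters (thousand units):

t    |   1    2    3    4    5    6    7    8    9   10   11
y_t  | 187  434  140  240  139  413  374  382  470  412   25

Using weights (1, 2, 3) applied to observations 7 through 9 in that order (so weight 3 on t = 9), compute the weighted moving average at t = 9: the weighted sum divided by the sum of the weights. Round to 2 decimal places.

424.67

Weighted sum: 1·374 + 2·382 + 3·470 = 374 + 764 + 1410 = 2548
Weight total: 1 + 2 + 3 = 6
WMA = 2548 / 6 = 424.67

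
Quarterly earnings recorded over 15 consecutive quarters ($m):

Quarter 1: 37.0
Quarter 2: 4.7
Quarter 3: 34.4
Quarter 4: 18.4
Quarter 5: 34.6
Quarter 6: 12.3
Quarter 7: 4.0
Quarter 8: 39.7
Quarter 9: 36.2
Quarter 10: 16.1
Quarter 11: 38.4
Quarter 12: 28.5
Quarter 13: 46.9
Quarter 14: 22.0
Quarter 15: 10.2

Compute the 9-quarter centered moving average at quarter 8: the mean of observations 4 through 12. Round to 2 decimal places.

25.36

Sum of periods 4–12: 18.4 + 34.6 + 12.3 + 4.0 + 39.7 + 36.2 + 16.1 + 38.4 + 28.5 = 228.2
Divide by 9: 228.2 / 9 = 25.36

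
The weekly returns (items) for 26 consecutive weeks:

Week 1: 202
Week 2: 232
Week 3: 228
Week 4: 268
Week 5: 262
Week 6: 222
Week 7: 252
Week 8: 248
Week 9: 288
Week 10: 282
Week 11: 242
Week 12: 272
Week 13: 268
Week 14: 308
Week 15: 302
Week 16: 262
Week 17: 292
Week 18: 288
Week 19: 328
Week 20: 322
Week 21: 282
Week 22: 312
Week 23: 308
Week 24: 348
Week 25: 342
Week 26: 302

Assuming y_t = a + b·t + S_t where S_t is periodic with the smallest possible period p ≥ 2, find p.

First differences y_{t+1} − y_t: 30, -4, 40, -6, -40, 30, -4, 40, -6, -40, 30, -4, …
The difference pattern repeats every 5 terms and not for any smaller step, so p = 5.

5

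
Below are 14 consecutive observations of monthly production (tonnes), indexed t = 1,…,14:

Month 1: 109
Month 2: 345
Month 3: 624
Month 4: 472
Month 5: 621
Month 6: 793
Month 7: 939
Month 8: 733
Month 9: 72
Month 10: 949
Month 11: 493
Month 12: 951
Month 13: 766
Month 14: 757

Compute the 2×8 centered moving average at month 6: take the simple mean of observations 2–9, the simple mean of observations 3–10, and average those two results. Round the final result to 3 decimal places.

Sum over 2–9: 345 + 624 + 472 + 621 + 793 + 939 + 733 + 72 = 4599
Sum over 3–10: 624 + 472 + 621 + 793 + 939 + 733 + 72 + 949 = 5203
CMA at t=6 = (4599 + 5203) / (2·8) = 9802 / 16 = 612.625

612.625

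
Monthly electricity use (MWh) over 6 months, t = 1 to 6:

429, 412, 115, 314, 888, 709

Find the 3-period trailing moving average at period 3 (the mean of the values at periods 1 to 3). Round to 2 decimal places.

318.67

Sum of periods 1–3: 429 + 412 + 115 = 956
Divide by 3: 956 / 3 = 318.67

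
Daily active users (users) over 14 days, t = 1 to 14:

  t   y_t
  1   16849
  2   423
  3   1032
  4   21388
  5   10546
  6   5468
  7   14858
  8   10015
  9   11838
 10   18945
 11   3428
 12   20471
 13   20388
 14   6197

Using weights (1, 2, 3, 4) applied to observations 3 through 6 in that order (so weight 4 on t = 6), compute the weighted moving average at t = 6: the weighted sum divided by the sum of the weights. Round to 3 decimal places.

Weighted sum: 1·1032 + 2·21388 + 3·10546 + 4·5468 = 1032 + 42776 + 31638 + 21872 = 97318
Weight total: 1 + 2 + 3 + 4 = 10
WMA = 97318 / 10 = 9731.800

9731.800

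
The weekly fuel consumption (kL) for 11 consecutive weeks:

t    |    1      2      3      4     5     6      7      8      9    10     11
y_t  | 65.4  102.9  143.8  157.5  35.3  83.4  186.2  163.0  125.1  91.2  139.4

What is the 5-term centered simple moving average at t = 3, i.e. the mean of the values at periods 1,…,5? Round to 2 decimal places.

Sum of periods 1–5: 65.4 + 102.9 + 143.8 + 157.5 + 35.3 = 504.9
Divide by 5: 504.9 / 5 = 100.98

100.98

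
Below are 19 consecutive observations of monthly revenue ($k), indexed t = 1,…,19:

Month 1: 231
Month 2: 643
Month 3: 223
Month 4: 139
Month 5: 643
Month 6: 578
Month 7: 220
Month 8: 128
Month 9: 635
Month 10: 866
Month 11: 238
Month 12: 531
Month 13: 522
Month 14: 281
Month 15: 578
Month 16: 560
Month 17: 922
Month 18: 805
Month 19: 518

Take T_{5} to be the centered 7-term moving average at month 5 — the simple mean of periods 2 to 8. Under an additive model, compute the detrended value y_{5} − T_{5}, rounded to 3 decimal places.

Trend T_5 = (643 + 223 + 139 + 643 + 578 + 220 + 128) / 7 = 2574/7 = 367.71429
Detrended value: 643 − 367.71429 = 275.286

275.286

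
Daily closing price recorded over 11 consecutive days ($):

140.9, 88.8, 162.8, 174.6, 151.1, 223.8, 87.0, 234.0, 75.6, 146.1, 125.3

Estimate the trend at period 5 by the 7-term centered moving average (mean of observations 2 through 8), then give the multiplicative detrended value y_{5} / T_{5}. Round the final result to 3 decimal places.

Trend T_5 = (88.8 + 162.8 + 174.6 + 151.1 + 223.8 + 87.0 + 234.0) / 7 = 1122.1/7 = 160.30000
Ratio to trend: 151.1 / 160.30000 = 0.943

0.943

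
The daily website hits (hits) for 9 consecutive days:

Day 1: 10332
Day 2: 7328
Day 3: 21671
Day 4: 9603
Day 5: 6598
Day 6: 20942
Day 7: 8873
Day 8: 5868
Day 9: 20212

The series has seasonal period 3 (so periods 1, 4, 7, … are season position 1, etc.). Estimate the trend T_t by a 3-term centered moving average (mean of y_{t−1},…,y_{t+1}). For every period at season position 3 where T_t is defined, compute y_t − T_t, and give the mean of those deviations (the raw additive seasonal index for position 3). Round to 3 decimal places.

8804.000

Season position 3 occurs at t = 3, 6 (where T_t is defined).
t=3: T_3 = 12867.33333; y_3 − T_3 = 21671 − 12867.33333 = 8803.66667
t=6: T_6 = 12137.66667; y_6 − T_6 = 20942 − 12137.66667 = 8804.33333
Mean deviation: (8803.66667 + 8804.33333) / 2 = 8804.000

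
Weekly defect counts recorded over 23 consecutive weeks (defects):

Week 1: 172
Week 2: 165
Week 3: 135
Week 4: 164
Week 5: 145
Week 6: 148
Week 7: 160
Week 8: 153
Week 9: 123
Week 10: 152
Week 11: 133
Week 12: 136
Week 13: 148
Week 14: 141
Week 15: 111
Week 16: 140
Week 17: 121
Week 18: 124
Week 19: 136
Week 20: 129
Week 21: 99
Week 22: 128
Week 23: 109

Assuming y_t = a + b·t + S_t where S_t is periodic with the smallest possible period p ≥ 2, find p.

First differences y_{t+1} − y_t: -7, -30, 29, -19, 3, 12, -7, -30, 29, -19, 3, 12, -7, -30, …
The difference pattern repeats every 6 terms and not for any smaller step, so p = 6.

6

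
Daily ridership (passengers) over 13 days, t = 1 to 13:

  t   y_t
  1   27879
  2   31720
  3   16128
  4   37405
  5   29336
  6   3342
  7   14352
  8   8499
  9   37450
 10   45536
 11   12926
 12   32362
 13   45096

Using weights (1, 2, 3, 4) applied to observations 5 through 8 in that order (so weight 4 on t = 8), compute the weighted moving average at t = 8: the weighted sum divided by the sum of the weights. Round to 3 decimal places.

11307.200

Weighted sum: 1·29336 + 2·3342 + 3·14352 + 4·8499 = 29336 + 6684 + 43056 + 33996 = 113072
Weight total: 1 + 2 + 3 + 4 = 10
WMA = 113072 / 10 = 11307.200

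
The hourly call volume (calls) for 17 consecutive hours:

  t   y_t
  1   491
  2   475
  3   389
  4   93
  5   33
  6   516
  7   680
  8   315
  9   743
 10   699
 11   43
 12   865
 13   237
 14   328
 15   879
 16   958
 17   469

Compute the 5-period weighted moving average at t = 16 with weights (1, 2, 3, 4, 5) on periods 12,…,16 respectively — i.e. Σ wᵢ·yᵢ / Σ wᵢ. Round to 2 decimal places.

Weighted sum: 1·865 + 2·237 + 3·328 + 4·879 + 5·958 = 865 + 474 + 984 + 3516 + 4790 = 10629
Weight total: 1 + 2 + 3 + 4 + 5 = 15
WMA = 10629 / 15 = 708.60

708.60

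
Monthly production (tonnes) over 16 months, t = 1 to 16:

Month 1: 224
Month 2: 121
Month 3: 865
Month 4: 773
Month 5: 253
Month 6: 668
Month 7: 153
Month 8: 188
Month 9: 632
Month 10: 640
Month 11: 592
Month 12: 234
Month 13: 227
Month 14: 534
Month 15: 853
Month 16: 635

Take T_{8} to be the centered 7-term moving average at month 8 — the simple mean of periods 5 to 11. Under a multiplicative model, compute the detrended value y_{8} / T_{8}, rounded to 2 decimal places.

0.42

Trend T_8 = (253 + 668 + 153 + 188 + 632 + 640 + 592) / 7 = 3126/7 = 446.5714
Ratio to trend: 188 / 446.5714 = 0.42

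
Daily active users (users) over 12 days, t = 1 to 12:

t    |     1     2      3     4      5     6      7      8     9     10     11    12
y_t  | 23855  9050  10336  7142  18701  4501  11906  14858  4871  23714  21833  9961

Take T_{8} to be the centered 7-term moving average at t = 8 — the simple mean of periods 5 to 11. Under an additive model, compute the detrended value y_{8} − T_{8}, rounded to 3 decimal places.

517.429

Trend T_8 = (18701 + 4501 + 11906 + 14858 + 4871 + 23714 + 21833) / 7 = 100384/7 = 14340.57143
Detrended value: 14858 − 14340.57143 = 517.429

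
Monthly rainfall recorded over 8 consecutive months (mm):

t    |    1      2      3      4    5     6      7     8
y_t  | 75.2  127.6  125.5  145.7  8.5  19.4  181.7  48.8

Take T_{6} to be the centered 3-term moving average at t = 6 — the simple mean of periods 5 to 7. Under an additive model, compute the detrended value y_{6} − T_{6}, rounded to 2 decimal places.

Trend T_6 = (8.5 + 19.4 + 181.7) / 3 = 209.6/3 = 69.8667
Detrended value: 19.4 − 69.8667 = -50.47

-50.47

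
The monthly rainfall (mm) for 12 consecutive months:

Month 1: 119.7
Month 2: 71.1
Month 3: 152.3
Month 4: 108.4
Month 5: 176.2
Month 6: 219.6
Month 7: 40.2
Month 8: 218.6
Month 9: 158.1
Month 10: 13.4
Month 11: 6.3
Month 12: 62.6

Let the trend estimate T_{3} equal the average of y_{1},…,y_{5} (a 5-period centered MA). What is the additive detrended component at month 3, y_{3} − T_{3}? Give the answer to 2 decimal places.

Trend T_3 = (119.7 + 71.1 + 152.3 + 108.4 + 176.2) / 5 = 627.7/5 = 125.5400
Detrended value: 152.3 − 125.5400 = 26.76

26.76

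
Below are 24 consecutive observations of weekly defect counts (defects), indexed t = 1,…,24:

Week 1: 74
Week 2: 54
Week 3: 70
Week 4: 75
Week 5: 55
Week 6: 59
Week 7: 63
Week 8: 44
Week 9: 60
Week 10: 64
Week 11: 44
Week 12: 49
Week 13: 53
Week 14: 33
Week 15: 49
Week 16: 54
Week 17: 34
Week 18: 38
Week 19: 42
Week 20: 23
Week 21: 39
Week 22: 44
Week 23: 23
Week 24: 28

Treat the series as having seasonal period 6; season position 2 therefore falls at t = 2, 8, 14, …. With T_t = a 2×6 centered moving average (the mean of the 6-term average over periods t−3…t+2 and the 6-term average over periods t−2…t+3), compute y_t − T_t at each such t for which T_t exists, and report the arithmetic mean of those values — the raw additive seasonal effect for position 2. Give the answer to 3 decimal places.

-12.833

Season position 2 occurs at t = 8, 14, 20 (where T_t is defined).
t=8: T_8 = 56.58333; y_8 − T_8 = 44 − 56.58333 = -12.58333
t=14: T_14 = 46.16667; y_14 − T_14 = 33 − 46.16667 = -13.16667
t=20: T_20 = 35.75000; y_20 − T_20 = 23 − 35.75000 = -12.75000
Mean deviation: (-12.58333 + -13.16667 + -12.75000) / 3 = -12.833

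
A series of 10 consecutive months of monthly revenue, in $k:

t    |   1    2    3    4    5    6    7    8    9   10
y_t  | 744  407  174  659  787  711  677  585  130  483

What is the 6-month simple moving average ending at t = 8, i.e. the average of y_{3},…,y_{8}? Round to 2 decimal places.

598.83

Sum of periods 3–8: 174 + 659 + 787 + 711 + 677 + 585 = 3593
Divide by 6: 3593 / 6 = 598.83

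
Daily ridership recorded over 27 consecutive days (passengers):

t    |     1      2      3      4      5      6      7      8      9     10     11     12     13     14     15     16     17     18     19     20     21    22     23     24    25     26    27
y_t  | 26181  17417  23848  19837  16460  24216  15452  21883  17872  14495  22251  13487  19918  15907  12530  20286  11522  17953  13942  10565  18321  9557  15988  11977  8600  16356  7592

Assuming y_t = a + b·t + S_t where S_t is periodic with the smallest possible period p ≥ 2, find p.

First differences y_{t+1} − y_t: -8764, 6431, -4011, -3377, 7756, -8764, 6431, -4011, -3377, 7756, -8764, 6431, …
The difference pattern repeats every 5 terms and not for any smaller step, so p = 5.

5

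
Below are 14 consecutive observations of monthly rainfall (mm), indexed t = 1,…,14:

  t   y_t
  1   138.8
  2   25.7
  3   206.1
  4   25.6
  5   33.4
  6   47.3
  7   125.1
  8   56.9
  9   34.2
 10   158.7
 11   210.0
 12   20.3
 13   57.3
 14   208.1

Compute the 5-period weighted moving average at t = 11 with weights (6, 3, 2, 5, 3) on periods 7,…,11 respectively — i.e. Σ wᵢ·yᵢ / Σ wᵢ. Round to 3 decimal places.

127.011

Weighted sum: 6·125.1 + 3·56.9 + 2·34.2 + 5·158.7 + 3·210.0 = 750.6 + 170.7 + 68.4 + 793.5 + 630.0 = 2413.2
Weight total: 6 + 3 + 2 + 5 + 3 = 19
WMA = 2413.2 / 19 = 127.011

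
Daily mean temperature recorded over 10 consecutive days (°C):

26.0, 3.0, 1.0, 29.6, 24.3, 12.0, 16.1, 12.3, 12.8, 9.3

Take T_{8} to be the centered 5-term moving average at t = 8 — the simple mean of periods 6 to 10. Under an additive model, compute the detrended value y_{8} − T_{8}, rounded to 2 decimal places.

Trend T_8 = (12.0 + 16.1 + 12.3 + 12.8 + 9.3) / 5 = 62.5/5 = 12.5000
Detrended value: 12.3 − 12.5000 = -0.20

-0.20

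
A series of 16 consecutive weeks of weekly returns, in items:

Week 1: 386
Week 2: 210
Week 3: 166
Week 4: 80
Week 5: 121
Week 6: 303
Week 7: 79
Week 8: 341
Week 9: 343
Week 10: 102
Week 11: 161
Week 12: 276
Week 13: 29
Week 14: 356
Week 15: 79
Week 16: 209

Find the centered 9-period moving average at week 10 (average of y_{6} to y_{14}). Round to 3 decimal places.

Sum of periods 6–14: 303 + 79 + 341 + 343 + 102 + 161 + 276 + 29 + 356 = 1990
Divide by 9: 1990 / 9 = 221.111

221.111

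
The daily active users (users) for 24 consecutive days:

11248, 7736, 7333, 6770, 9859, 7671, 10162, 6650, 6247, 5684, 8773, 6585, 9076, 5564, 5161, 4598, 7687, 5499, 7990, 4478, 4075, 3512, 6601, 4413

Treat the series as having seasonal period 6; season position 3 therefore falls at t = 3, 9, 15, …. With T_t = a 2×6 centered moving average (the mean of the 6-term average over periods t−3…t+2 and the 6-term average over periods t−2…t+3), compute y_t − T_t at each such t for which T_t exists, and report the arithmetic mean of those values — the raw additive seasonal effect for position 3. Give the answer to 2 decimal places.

Season position 3 occurs at t = 9, 15, 21 (where T_t is defined).
t=9: T_9 = 7440.6667; y_9 − T_9 = 6247 − 7440.6667 = -1193.6667
t=15: T_15 = 6354.6667; y_15 − T_15 = 5161 − 6354.6667 = -1193.6667
t=21: T_21 = 5268.6667; y_21 − T_21 = 4075 − 5268.6667 = -1193.6667
Mean deviation: (-1193.6667 + -1193.6667 + -1193.6667) / 3 = -1193.67

-1193.67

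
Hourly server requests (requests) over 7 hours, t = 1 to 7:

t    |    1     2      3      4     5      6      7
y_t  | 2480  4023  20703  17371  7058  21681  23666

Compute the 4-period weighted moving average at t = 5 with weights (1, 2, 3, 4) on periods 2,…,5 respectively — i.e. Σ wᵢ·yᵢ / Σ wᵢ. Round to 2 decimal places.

Weighted sum: 1·4023 + 2·20703 + 3·17371 + 4·7058 = 4023 + 41406 + 52113 + 28232 = 125774
Weight total: 1 + 2 + 3 + 4 = 10
WMA = 125774 / 10 = 12577.40

12577.40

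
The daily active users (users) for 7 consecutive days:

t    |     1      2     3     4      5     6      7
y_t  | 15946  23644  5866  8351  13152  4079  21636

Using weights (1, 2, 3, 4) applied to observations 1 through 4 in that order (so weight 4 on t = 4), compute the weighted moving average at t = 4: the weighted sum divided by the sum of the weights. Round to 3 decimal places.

11423.600

Weighted sum: 1·15946 + 2·23644 + 3·5866 + 4·8351 = 15946 + 47288 + 17598 + 33404 = 114236
Weight total: 1 + 2 + 3 + 4 = 10
WMA = 114236 / 10 = 11423.600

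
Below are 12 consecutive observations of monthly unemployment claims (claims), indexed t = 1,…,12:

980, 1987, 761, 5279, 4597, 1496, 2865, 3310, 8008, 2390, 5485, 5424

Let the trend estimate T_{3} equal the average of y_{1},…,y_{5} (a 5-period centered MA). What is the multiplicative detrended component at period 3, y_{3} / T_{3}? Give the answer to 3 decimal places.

Trend T_3 = (980 + 1987 + 761 + 5279 + 4597) / 5 = 13604/5 = 2720.80000
Ratio to trend: 761 / 2720.80000 = 0.280

0.280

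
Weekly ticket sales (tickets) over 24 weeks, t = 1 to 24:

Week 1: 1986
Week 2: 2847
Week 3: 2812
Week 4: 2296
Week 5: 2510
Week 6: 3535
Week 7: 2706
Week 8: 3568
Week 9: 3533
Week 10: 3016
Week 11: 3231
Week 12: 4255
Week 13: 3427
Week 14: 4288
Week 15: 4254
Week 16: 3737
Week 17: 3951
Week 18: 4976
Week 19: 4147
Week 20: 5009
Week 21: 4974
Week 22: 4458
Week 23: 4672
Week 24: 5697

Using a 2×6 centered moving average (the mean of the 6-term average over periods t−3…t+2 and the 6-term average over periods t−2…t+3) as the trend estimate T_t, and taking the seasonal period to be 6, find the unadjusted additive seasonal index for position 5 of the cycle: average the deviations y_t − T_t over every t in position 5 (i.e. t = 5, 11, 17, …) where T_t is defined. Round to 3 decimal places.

-334.333

Season position 5 occurs at t = 5, 11, 17 (where T_t is defined).
t=5: T_5 = 2844.41667; y_5 − T_5 = 2510 − 2844.41667 = -334.41667
t=11: T_11 = 3565.00000; y_11 − T_11 = 3231 − 3565.00000 = -334.00000
t=17: T_17 = 4285.58333; y_17 − T_17 = 3951 − 4285.58333 = -334.58333
Mean deviation: (-334.41667 + -334.00000 + -334.58333) / 3 = -334.333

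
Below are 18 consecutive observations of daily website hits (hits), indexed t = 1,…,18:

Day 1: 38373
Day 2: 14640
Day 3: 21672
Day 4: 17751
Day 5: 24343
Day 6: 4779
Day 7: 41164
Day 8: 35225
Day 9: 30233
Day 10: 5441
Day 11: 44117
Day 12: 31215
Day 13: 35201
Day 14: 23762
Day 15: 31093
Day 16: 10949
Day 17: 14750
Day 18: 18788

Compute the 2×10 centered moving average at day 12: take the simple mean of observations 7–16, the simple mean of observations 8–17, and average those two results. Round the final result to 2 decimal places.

Sum over 7–16: 41164 + 35225 + 30233 + 5441 + 44117 + 31215 + 35201 + 23762 + 31093 + 10949 = 288400
Sum over 8–17: 35225 + 30233 + 5441 + 44117 + 31215 + 35201 + 23762 + 31093 + 10949 + 14750 = 261986
CMA at t=12 = (288400 + 261986) / (2·10) = 550386 / 20 = 27519.30

27519.30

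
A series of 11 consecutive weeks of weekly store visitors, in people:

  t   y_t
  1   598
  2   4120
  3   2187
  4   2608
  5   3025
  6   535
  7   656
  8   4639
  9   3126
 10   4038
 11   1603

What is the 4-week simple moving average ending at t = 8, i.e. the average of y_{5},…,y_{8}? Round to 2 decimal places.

2213.75

Sum of periods 5–8: 3025 + 535 + 656 + 4639 = 8855
Divide by 4: 8855 / 4 = 2213.75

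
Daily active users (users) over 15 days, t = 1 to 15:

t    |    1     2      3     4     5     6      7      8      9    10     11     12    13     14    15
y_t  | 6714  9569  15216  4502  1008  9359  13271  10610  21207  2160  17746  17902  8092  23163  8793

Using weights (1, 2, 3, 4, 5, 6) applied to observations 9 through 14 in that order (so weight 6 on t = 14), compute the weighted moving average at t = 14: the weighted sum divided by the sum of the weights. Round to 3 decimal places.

Weighted sum: 1·21207 + 2·2160 + 3·17746 + 4·17902 + 5·8092 + 6·23163 = 21207 + 4320 + 53238 + 71608 + 40460 + 138978 = 329811
Weight total: 1 + 2 + 3 + 4 + 5 + 6 = 21
WMA = 329811 / 21 = 15705.286

15705.286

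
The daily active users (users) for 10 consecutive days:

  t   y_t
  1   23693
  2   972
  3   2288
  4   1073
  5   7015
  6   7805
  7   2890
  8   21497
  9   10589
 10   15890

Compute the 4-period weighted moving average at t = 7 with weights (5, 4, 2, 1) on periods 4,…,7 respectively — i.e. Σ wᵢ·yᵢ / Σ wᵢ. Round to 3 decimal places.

4327.083

Weighted sum: 5·1073 + 4·7015 + 2·7805 + 1·2890 = 5365 + 28060 + 15610 + 2890 = 51925
Weight total: 5 + 4 + 2 + 1 = 12
WMA = 51925 / 12 = 4327.083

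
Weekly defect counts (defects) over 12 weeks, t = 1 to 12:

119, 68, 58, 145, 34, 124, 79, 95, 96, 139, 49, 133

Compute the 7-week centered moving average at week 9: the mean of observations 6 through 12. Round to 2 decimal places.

102.14

Sum of periods 6–12: 124 + 79 + 95 + 96 + 139 + 49 + 133 = 715
Divide by 7: 715 / 7 = 102.14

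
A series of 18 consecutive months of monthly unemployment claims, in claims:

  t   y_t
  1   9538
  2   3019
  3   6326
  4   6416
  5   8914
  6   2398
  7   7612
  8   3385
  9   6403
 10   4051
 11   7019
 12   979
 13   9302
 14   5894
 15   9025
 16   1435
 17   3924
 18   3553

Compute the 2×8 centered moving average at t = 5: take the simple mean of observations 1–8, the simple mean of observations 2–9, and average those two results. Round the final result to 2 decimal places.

Sum over 1–8: 9538 + 3019 + 6326 + 6416 + 8914 + 2398 + 7612 + 3385 = 47608
Sum over 2–9: 3019 + 6326 + 6416 + 8914 + 2398 + 7612 + 3385 + 6403 = 44473
CMA at t=5 = (47608 + 44473) / (2·8) = 92081 / 16 = 5755.06

5755.06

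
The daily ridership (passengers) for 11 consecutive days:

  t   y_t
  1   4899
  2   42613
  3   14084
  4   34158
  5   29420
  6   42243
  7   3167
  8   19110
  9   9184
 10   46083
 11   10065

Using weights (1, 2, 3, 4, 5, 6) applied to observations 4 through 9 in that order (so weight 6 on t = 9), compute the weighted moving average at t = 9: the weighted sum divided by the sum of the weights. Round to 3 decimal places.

18240.429

Weighted sum: 1·34158 + 2·29420 + 3·42243 + 4·3167 + 5·19110 + 6·9184 = 34158 + 58840 + 126729 + 12668 + 95550 + 55104 = 383049
Weight total: 1 + 2 + 3 + 4 + 5 + 6 = 21
WMA = 383049 / 21 = 18240.429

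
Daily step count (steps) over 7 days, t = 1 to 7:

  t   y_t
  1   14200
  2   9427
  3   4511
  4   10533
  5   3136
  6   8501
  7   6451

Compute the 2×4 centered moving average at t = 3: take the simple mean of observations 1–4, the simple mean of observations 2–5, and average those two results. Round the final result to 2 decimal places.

Sum over 1–4: 14200 + 9427 + 4511 + 10533 = 38671
Sum over 2–5: 9427 + 4511 + 10533 + 3136 = 27607
CMA at t=3 = (38671 + 27607) / (2·4) = 66278 / 8 = 8284.75

8284.75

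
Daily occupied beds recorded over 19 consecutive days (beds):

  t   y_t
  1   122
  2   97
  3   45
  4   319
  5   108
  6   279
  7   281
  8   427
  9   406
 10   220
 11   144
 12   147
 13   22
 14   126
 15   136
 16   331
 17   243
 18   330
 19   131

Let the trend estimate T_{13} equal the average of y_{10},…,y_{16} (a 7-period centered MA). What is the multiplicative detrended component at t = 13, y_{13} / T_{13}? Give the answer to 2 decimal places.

Trend T_13 = (220 + 144 + 147 + 22 + 126 + 136 + 331) / 7 = 1126/7 = 160.8571
Ratio to trend: 22 / 160.8571 = 0.14

0.14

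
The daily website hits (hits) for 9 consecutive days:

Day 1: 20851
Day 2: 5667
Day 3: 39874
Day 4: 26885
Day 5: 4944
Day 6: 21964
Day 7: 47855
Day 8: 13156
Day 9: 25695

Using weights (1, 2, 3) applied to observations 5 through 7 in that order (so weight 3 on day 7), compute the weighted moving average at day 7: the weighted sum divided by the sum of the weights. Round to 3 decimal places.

Weighted sum: 1·4944 + 2·21964 + 3·47855 = 4944 + 43928 + 143565 = 192437
Weight total: 1 + 2 + 3 = 6
WMA = 192437 / 6 = 32072.833

32072.833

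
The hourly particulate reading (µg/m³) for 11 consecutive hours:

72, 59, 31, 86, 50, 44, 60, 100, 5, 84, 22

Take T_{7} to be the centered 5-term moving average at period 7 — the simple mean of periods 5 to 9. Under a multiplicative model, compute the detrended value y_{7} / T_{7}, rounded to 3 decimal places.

Trend T_7 = (50 + 44 + 60 + 100 + 5) / 5 = 259/5 = 51.80000
Ratio to trend: 60 / 51.80000 = 1.158

1.158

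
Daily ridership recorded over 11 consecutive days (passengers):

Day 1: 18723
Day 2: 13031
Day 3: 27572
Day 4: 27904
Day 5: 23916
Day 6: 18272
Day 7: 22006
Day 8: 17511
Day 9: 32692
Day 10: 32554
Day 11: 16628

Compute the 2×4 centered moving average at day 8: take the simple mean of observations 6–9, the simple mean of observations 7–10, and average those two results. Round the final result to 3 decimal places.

Sum over 6–9: 18272 + 22006 + 17511 + 32692 = 90481
Sum over 7–10: 22006 + 17511 + 32692 + 32554 = 104763
CMA at t=8 = (90481 + 104763) / (2·4) = 195244 / 8 = 24405.500

24405.500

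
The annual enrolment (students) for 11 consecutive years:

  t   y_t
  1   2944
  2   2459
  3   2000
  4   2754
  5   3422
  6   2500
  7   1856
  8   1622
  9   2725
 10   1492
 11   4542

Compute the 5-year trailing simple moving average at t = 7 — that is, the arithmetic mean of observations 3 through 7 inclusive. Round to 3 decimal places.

Sum of periods 3–7: 2000 + 2754 + 3422 + 2500 + 1856 = 12532
Divide by 5: 12532 / 5 = 2506.400

2506.400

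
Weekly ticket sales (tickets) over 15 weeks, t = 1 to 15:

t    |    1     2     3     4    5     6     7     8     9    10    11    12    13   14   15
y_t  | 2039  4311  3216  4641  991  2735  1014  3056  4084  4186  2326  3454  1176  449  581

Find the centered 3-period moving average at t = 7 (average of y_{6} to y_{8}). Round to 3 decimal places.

2268.333

Sum of periods 6–8: 2735 + 1014 + 3056 = 6805
Divide by 3: 6805 / 3 = 2268.333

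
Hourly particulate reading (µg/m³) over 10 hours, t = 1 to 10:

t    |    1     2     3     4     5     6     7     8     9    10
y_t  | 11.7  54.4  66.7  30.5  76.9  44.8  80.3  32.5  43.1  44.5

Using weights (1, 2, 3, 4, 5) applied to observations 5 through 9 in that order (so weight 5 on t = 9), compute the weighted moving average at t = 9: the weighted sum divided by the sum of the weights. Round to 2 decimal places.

Weighted sum: 1·76.9 + 2·44.8 + 3·80.3 + 4·32.5 + 5·43.1 = 76.9 + 89.6 + 240.9 + 130.0 + 215.5 = 752.9
Weight total: 1 + 2 + 3 + 4 + 5 = 15
WMA = 752.9 / 15 = 50.19

50.19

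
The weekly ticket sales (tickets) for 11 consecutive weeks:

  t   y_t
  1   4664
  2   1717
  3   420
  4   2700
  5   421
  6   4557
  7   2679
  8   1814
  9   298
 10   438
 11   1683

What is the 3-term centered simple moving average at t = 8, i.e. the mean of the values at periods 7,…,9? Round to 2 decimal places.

Sum of periods 7–9: 2679 + 1814 + 298 = 4791
Divide by 3: 4791 / 3 = 1597.00

1597.00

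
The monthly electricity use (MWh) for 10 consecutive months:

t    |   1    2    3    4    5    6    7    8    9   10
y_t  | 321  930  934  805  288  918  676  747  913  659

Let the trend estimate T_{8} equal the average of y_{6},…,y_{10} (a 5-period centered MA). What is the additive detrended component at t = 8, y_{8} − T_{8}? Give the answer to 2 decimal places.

-35.60

Trend T_8 = (918 + 676 + 747 + 913 + 659) / 5 = 3913/5 = 782.6000
Detrended value: 747 − 782.6000 = -35.60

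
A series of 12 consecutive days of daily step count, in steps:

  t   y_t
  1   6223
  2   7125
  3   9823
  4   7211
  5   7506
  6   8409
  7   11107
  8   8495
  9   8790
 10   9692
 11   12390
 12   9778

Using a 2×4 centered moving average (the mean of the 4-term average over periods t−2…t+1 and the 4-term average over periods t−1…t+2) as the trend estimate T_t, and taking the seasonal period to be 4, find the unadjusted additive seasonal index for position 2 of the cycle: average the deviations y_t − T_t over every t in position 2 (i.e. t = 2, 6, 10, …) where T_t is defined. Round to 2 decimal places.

-309.94

Season position 2 occurs at t = 6, 10 (where T_t is defined).
t=6: T_6 = 8718.7500; y_6 − T_6 = 8409 − 8718.7500 = -309.7500
t=10: T_10 = 10002.1250; y_10 − T_10 = 9692 − 10002.1250 = -310.1250
Mean deviation: (-309.7500 + -310.1250) / 2 = -309.94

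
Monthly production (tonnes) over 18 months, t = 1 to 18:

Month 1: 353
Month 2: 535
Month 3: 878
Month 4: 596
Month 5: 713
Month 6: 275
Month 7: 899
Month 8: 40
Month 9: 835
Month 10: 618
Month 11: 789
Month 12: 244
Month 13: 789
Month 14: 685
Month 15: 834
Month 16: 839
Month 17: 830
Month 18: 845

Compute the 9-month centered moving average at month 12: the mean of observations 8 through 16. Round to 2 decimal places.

Sum of periods 8–16: 40 + 835 + 618 + 789 + 244 + 789 + 685 + 834 + 839 = 5673
Divide by 9: 5673 / 9 = 630.33

630.33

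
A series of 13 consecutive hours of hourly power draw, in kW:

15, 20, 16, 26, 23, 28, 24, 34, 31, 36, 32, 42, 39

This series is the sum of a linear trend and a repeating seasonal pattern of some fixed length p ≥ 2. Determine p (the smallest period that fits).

4

First differences y_{t+1} − y_t: 5, -4, 10, -3, 5, -4, 10, -3, 5, -4, …
The difference pattern repeats every 4 terms and not for any smaller step, so p = 4.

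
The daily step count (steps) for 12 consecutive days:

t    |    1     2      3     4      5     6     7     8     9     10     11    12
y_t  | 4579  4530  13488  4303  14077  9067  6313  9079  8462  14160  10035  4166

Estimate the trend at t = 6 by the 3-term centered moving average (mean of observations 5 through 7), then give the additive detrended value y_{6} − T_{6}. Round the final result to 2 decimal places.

-752.00

Trend T_6 = (14077 + 9067 + 6313) / 3 = 29457/3 = 9819.0000
Detrended value: 9067 − 9819.0000 = -752.00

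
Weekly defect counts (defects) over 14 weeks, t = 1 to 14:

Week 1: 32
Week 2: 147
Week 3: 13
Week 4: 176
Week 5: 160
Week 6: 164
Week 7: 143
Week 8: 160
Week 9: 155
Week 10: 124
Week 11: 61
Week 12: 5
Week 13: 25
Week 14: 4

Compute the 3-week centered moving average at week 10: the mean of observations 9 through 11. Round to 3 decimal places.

Sum of periods 9–11: 155 + 124 + 61 = 340
Divide by 3: 340 / 3 = 113.333

113.333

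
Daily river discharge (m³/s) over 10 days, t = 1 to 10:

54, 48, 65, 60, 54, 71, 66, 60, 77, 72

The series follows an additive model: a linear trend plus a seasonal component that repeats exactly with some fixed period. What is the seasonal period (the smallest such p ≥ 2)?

First differences y_{t+1} − y_t: -6, 17, -5, -6, 17, -5, -6, 17, …
The difference pattern repeats every 3 terms and not for any smaller step, so p = 3.

3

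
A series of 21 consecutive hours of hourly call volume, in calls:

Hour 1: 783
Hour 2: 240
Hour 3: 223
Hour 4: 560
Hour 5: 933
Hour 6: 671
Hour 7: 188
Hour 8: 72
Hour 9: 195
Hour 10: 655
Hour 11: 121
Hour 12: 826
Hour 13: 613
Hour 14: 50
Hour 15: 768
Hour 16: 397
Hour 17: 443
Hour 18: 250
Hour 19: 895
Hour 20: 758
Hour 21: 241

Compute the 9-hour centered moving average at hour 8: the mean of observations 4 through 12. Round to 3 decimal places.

469.000

Sum of periods 4–12: 560 + 933 + 671 + 188 + 72 + 195 + 655 + 121 + 826 = 4221
Divide by 9: 4221 / 9 = 469.000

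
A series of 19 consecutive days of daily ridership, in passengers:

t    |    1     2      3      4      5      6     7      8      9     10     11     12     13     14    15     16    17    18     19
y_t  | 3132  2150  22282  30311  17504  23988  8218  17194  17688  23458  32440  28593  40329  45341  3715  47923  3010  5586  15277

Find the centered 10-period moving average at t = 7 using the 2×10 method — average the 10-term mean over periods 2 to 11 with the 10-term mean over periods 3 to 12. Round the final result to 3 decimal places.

Sum over 2–11: 2150 + 22282 + 30311 + 17504 + 23988 + 8218 + 17194 + 17688 + 23458 + 32440 = 195233
Sum over 3–12: 22282 + 30311 + 17504 + 23988 + 8218 + 17194 + 17688 + 23458 + 32440 + 28593 = 221676
CMA at t=7 = (195233 + 221676) / (2·10) = 416909 / 20 = 20845.450

20845.450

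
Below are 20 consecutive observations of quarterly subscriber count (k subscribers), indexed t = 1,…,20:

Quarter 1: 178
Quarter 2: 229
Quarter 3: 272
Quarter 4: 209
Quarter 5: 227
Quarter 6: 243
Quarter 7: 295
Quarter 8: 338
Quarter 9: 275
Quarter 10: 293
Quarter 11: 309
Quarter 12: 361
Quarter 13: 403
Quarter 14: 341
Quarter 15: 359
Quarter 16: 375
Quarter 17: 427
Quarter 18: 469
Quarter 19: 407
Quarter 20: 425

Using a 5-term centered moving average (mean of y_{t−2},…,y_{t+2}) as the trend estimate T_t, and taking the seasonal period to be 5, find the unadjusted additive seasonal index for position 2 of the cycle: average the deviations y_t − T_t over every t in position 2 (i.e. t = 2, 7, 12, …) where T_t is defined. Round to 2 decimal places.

Season position 2 occurs at t = 7, 12, 17 (where T_t is defined).
t=7: T_7 = 275.6000; y_7 − T_7 = 295 − 275.6000 = 19.4000
t=12: T_12 = 341.4000; y_12 − T_12 = 361 − 341.4000 = 19.6000
t=17: T_17 = 407.4000; y_17 − T_17 = 427 − 407.4000 = 19.6000
Mean deviation: (19.4000 + 19.6000 + 19.6000) / 3 = 19.53

19.53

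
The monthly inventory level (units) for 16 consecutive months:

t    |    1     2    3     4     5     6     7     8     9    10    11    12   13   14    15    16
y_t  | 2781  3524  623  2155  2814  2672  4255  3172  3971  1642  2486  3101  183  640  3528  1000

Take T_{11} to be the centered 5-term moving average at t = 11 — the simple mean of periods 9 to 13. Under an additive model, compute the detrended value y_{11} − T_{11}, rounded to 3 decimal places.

Trend T_11 = (3971 + 1642 + 2486 + 3101 + 183) / 5 = 11383/5 = 2276.60000
Detrended value: 2486 − 2276.60000 = 209.400

209.400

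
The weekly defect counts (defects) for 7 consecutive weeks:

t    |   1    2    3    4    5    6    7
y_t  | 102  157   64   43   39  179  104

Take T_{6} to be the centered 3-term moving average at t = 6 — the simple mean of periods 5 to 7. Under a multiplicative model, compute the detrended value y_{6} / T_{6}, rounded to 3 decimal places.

1.668

Trend T_6 = (39 + 179 + 104) / 3 = 322/3 = 107.33333
Ratio to trend: 179 / 107.33333 = 1.668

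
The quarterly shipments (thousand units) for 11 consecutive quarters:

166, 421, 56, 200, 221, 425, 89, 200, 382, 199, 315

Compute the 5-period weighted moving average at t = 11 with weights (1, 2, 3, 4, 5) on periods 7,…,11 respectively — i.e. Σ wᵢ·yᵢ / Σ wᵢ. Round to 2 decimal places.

267.07

Weighted sum: 1·89 + 2·200 + 3·382 + 4·199 + 5·315 = 89 + 400 + 1146 + 796 + 1575 = 4006
Weight total: 1 + 2 + 3 + 4 + 5 = 15
WMA = 4006 / 15 = 267.07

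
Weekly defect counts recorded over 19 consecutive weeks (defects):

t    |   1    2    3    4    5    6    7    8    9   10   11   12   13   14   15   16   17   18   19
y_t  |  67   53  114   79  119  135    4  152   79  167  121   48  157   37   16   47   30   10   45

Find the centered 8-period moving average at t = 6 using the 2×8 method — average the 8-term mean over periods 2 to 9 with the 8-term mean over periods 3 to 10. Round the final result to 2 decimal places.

99.00

Sum over 2–9: 53 + 114 + 79 + 119 + 135 + 4 + 152 + 79 = 735
Sum over 3–10: 114 + 79 + 119 + 135 + 4 + 152 + 79 + 167 = 849
CMA at t=6 = (735 + 849) / (2·8) = 1584 / 16 = 99.00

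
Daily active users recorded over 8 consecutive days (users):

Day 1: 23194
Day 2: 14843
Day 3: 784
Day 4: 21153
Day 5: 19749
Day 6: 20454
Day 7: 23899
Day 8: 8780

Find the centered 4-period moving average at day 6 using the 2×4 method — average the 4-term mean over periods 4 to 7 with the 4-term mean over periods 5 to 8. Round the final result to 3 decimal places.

19767.125

Sum over 4–7: 21153 + 19749 + 20454 + 23899 = 85255
Sum over 5–8: 19749 + 20454 + 23899 + 8780 = 72882
CMA at t=6 = (85255 + 72882) / (2·4) = 158137 / 8 = 19767.125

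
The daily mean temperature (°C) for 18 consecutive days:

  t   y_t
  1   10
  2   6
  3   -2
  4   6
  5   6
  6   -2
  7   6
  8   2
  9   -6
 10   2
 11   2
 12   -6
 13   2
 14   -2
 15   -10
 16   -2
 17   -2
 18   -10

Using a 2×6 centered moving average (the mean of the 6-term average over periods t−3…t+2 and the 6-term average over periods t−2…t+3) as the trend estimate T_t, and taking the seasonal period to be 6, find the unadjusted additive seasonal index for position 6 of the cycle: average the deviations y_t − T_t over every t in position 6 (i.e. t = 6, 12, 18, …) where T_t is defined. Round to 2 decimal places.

-4.33

Season position 6 occurs at t = 6, 12 (where T_t is defined).
t=6: T_6 = 2.3333; y_6 − T_6 = -2 − 2.3333 = -4.3333
t=12: T_12 = -1.6667; y_12 − T_12 = -6 − -1.6667 = -4.3333
Mean deviation: (-4.3333 + -4.3333) / 2 = -4.33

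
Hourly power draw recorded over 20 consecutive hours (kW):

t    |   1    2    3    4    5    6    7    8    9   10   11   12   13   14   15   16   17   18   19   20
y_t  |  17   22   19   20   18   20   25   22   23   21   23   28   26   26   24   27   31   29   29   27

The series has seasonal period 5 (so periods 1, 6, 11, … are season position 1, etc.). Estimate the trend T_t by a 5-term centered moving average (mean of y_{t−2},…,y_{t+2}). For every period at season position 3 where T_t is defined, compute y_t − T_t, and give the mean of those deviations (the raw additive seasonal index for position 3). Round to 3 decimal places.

Season position 3 occurs at t = 3, 8, 13, 18 (where T_t is defined).
t=3: T_3 = 19.20000; y_3 − T_3 = 19 − 19.20000 = -0.20000
t=8: T_8 = 22.20000; y_8 − T_8 = 22 − 22.20000 = -0.20000
t=13: T_13 = 25.40000; y_13 − T_13 = 26 − 25.40000 = 0.60000
t=18: T_18 = 28.60000; y_18 − T_18 = 29 − 28.60000 = 0.40000
Mean deviation: (-0.20000 + -0.20000 + 0.60000 + 0.40000) / 4 = 0.150

0.150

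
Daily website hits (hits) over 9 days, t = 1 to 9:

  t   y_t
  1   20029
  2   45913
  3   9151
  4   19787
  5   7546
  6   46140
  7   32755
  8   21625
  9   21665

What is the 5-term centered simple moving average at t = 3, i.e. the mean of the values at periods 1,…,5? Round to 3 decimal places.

Sum of periods 1–5: 20029 + 45913 + 9151 + 19787 + 7546 = 102426
Divide by 5: 102426 / 5 = 20485.200

20485.200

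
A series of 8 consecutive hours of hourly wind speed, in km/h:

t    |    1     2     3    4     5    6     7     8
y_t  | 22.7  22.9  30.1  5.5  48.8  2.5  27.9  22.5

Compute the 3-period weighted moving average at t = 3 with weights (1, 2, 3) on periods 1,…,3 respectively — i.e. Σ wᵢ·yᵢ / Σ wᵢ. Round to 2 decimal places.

Weighted sum: 1·22.7 + 2·22.9 + 3·30.1 = 22.7 + 45.8 + 90.3 = 158.8
Weight total: 1 + 2 + 3 = 6
WMA = 158.8 / 6 = 26.47

26.47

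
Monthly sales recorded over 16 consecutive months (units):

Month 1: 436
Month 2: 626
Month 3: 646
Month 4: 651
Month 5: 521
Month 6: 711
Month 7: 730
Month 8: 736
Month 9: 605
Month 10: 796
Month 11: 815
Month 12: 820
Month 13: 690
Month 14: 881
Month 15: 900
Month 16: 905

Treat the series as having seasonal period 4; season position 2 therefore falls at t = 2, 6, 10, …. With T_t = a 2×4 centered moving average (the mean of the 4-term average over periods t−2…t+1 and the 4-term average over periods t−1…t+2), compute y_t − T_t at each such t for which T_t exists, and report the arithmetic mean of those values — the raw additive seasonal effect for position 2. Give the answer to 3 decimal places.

47.417

Season position 2 occurs at t = 6, 10, 14 (where T_t is defined).
t=6: T_6 = 663.87500; y_6 − T_6 = 711 − 663.87500 = 47.12500
t=10: T_10 = 748.50000; y_10 − T_10 = 796 − 748.50000 = 47.50000
t=14: T_14 = 833.37500; y_14 − T_14 = 881 − 833.37500 = 47.62500
Mean deviation: (47.12500 + 47.50000 + 47.62500) / 3 = 47.417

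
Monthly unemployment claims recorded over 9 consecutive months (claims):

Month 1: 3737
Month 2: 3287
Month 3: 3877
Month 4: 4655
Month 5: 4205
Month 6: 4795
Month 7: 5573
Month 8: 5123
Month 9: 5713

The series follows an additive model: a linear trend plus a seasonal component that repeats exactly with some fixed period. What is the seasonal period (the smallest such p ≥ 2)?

3

First differences y_{t+1} − y_t: -450, 590, 778, -450, 590, 778, -450, 590, …
The difference pattern repeats every 3 terms and not for any smaller step, so p = 3.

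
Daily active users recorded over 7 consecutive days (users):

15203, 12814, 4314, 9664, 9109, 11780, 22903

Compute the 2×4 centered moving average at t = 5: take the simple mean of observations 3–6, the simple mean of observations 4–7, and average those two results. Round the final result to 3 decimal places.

Sum over 3–6: 4314 + 9664 + 9109 + 11780 = 34867
Sum over 4–7: 9664 + 9109 + 11780 + 22903 = 53456
CMA at t=5 = (34867 + 53456) / (2·4) = 88323 / 8 = 11040.375

11040.375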